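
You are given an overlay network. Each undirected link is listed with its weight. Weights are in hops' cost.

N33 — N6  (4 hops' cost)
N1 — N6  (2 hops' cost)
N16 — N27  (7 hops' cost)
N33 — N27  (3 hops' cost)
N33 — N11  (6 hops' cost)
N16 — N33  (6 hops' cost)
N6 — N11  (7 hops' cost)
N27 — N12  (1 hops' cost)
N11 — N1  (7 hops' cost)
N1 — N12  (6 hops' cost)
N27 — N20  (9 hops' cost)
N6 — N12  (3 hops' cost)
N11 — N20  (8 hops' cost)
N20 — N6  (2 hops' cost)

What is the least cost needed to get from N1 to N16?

Shortest distances from N1:
N1: 0
N6: 2  (via N1)
N20: 4  (via N6)
N12: 5  (via N6)
N27: 6  (via N12)
N33: 6  (via N6)
N11: 7  (via N1)
N16: 12  (via N33)
Shortest route: N1–N6–N33–N16 = 12 hops' cost.

12 hops' cost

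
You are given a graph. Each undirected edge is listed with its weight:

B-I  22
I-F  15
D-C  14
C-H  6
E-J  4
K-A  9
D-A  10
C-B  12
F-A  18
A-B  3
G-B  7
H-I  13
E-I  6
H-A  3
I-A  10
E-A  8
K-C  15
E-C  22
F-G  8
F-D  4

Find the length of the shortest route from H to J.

Enumerating some paths:
H - A - E - J: 3+8+4 = 15
H - I - E - J: 13+6+4 = 23
The minimum is 15 via H - A - E - J.

15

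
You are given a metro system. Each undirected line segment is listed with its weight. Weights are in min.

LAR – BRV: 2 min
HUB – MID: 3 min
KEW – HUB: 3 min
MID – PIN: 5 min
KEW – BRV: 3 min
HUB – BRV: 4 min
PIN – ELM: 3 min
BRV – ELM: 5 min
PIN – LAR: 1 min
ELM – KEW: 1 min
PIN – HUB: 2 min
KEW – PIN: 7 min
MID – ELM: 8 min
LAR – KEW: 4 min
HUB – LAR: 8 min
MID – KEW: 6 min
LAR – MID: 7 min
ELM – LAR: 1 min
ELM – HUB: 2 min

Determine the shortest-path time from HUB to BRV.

Settle nodes by increasing distance from HUB:
HUB: 0
PIN: 2  (via HUB)
ELM: 2  (via HUB)
LAR: 3  (via PIN)
MID: 3  (via HUB)
KEW: 3  (via HUB)
BRV: 4  (via HUB)
Shortest route: HUB → BRV = 4 min.

4 min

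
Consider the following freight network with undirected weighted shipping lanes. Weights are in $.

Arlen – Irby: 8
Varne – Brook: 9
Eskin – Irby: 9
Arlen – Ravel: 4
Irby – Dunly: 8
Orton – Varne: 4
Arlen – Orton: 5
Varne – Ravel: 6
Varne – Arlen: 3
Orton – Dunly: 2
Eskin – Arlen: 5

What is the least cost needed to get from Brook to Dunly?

Compare a few routes:
Brook → Varne → Arlen → Irby → Dunly: 9+3+8+8 = 28
Brook → Varne → Ravel → Arlen → Orton → Dunly: 9+6+4+5+2 = 26
Brook → Varne → Orton → Dunly: 9+4+2 = 15
Brook → Varne → Arlen → Orton → Dunly: 9+3+5+2 = 19
Cheapest is Brook → Varne → Orton → Dunly at $15.

$15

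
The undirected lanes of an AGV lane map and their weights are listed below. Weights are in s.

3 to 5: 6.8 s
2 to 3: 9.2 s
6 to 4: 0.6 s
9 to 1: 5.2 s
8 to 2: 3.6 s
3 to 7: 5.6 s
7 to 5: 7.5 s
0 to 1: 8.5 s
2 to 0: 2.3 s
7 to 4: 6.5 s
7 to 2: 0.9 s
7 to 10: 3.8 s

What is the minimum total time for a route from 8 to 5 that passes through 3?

Shortest 8→3: 8–2–7–3 = 10.1
Shortest 3→5: 3–5 = 6.8
Total via 3: 10.1 + 6.8 = 16.9 s.

16.9 s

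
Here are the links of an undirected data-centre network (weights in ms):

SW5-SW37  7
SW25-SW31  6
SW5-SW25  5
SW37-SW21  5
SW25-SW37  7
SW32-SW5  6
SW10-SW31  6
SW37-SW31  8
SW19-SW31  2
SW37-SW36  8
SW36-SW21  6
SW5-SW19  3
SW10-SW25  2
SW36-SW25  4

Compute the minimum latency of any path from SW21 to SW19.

Shortest distances from SW21:
SW21: 0
SW37: 5  (via SW21)
SW36: 6  (via SW21)
SW25: 10  (via SW36)
SW5: 12  (via SW37)
SW10: 12  (via SW25)
SW31: 13  (via SW37)
SW19: 15  (via SW5)
Shortest route: SW21–SW37–SW5–SW19 = 15 ms.

15 ms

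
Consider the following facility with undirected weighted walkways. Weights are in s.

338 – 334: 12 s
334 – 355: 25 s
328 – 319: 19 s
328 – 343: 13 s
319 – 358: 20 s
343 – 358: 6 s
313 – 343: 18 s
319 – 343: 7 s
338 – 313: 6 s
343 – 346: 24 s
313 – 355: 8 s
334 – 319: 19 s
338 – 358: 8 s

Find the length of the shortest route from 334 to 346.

50 s

Candidate routes:
334–338–313–343–346: 12+6+18+24 = 60
334–319–343–346: 19+7+24 = 50
334–338–358–319–343–346: 12+8+20+7+24 = 71
334–319–358–343–346: 19+20+6+24 = 69
The minimum is 50 s via 334–319–343–346.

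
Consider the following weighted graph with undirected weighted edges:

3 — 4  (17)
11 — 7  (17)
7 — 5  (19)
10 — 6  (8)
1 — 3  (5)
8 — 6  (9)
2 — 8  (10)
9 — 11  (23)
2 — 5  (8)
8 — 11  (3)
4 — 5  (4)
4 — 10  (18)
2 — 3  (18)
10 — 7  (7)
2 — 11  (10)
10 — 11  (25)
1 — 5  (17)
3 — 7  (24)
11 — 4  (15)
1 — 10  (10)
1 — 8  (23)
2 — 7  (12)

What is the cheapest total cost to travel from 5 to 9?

Running Dijkstra from 5:
5: 0
4: 4  (via 5)
2: 8  (via 5)
1: 17  (via 5)
8: 18  (via 2)
11: 18  (via 2)
7: 19  (via 5)
3: 21  (via 4)
10: 22  (via 4)
6: 27  (via 8)
9: 41  (via 11)
Shortest route: 5 → 2 → 11 → 9 = 41.

41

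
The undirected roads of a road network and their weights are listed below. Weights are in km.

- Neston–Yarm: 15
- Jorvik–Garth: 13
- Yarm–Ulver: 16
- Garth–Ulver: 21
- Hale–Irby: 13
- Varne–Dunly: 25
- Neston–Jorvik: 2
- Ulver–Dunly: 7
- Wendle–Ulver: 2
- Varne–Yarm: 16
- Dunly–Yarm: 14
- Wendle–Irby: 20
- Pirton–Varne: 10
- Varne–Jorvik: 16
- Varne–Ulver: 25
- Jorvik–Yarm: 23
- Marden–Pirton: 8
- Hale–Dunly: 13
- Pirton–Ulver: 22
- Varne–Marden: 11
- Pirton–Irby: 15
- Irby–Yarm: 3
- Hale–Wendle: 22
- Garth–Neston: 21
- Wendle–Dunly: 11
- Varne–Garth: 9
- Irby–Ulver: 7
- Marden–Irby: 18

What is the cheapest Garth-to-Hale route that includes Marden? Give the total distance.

Best Garth to Marden: Garth–Varne–Marden costing 20
Shortest Marden→Hale: Marden–Irby–Hale = 31
Total via Marden: 20 + 31 = 51 km.

51 km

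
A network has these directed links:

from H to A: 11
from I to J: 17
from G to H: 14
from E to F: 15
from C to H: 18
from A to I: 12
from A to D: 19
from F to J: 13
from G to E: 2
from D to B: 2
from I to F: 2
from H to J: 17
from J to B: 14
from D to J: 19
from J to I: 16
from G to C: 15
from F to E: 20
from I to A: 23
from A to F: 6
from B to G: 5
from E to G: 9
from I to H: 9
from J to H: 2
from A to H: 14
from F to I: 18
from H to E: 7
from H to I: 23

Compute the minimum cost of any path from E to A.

Shortest distances from E:
E: 0
G: 9  (via E)
F: 15  (via E)
H: 23  (via G)
C: 24  (via G)
J: 28  (via F)
I: 33  (via F)
A: 34  (via H)
Shortest route: E → G → H → A = 34.

34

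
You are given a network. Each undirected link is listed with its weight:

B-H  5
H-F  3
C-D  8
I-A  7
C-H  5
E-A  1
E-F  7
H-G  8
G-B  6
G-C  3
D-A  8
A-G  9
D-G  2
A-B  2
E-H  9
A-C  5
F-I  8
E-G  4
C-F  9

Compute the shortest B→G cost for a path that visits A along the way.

7

Shortest B→A: B–A = 2
Shortest A→G: A–E–G = 5
Total via A: 2 + 5 = 7.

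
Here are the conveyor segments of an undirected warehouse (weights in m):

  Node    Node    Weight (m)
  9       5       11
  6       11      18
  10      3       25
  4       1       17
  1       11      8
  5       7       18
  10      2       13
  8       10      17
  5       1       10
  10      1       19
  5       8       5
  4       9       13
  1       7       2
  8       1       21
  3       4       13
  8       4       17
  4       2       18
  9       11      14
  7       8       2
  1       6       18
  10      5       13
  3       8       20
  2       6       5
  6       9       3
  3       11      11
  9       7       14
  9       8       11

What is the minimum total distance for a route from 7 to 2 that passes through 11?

32 m

Shortest 7→11: 7–1–11 = 10
Shortest 11→2: 11–9–6–2 = 22
Total via 11: 10 + 22 = 32 m.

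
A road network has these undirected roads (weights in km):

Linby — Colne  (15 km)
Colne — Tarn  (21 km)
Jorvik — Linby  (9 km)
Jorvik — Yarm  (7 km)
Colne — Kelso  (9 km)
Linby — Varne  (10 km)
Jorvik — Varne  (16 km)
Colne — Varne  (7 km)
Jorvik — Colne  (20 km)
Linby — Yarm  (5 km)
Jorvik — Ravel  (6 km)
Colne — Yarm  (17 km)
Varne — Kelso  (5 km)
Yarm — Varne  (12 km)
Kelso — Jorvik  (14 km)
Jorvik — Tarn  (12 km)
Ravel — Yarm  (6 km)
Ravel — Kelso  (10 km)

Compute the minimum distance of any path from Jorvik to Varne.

Settle nodes by increasing distance from Jorvik:
Jorvik: 0
Ravel: 6  (via Jorvik)
Yarm: 7  (via Jorvik)
Linby: 9  (via Jorvik)
Tarn: 12  (via Jorvik)
Kelso: 14  (via Jorvik)
Varne: 16  (via Jorvik)
Shortest route: Jorvik → Varne = 16 km.

16 km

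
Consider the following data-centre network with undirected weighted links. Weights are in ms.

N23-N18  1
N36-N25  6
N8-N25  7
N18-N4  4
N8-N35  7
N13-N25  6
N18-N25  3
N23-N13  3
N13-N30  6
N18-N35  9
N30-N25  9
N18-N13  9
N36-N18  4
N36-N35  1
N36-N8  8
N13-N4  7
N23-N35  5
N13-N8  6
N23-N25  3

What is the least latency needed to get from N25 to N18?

3 ms

Running Dijkstra from N25:
N25: 0
N23: 3  (via N25)
N18: 3  (via N25)
Shortest route: N25–N18 = 3 ms.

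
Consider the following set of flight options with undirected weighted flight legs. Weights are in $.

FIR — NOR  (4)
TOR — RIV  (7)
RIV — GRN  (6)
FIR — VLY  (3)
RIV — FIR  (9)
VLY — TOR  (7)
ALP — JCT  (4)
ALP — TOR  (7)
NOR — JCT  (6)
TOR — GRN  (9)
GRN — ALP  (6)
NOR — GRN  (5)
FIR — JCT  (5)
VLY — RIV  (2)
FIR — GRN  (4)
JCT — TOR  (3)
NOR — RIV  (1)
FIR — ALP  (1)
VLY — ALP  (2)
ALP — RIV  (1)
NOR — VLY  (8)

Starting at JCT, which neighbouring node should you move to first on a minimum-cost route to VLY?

ALP

Enumerating some paths:
JCT → ALP → VLY: 4+2 = 6
JCT → ALP → FIR → VLY: 4+1+3 = 8
JCT → ALP → RIV → VLY: 4+1+2 = 7
JCT → FIR → VLY: 5+3 = 8
Cheapest is JCT → ALP → VLY at $6.
So from JCT the first move is to ALP.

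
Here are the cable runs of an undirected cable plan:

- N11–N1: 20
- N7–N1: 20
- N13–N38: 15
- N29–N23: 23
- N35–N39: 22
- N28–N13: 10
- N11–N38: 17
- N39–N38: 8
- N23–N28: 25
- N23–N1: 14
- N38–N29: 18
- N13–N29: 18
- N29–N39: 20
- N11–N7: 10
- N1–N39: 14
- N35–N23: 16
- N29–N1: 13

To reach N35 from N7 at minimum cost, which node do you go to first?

Compare a few routes:
N7 - N1 - N39 - N35: 20+14+22 = 56
N7 - N11 - N38 - N39 - N35: 10+17+8+22 = 57
N7 - N1 - N23 - N35: 20+14+16 = 50
N7 - N11 - N1 - N23 - N35: 10+20+14+16 = 60
Cheapest is N7 - N1 - N23 - N35 at 50.
So from N7 the first move is to N1.

N1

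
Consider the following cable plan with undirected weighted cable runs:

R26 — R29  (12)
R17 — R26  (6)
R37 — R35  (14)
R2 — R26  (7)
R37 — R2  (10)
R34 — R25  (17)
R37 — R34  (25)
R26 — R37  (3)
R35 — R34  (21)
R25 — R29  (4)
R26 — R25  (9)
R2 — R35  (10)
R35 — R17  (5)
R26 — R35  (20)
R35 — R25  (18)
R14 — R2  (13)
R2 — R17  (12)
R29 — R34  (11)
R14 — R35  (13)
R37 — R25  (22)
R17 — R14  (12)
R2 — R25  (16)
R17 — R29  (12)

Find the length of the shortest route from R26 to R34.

Shortest distances from R26:
R26: 0
R37: 3  (via R26)
R17: 6  (via R26)
R2: 7  (via R26)
R25: 9  (via R26)
R35: 11  (via R17)
R29: 12  (via R26)
R14: 18  (via R17)
R34: 23  (via R29)
Shortest route: R26 → R29 → R34 = 23.

23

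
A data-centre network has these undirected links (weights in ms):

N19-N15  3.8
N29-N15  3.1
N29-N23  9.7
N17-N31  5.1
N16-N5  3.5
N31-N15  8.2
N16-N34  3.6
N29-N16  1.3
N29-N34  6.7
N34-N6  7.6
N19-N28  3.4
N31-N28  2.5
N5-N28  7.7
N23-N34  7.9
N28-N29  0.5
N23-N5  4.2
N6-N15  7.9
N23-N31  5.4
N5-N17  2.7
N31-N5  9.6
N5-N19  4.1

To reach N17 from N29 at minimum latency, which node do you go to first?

Candidate routes:
N29 - N16 - N5 - N17: 1.3+3.5+2.7 = 7.5
N29 - N28 - N31 - N17: 0.5+2.5+5.1 = 8.1
The minimum is 7.5 ms via N29 - N16 - N5 - N17.
So from N29 the first move is to N16.

N16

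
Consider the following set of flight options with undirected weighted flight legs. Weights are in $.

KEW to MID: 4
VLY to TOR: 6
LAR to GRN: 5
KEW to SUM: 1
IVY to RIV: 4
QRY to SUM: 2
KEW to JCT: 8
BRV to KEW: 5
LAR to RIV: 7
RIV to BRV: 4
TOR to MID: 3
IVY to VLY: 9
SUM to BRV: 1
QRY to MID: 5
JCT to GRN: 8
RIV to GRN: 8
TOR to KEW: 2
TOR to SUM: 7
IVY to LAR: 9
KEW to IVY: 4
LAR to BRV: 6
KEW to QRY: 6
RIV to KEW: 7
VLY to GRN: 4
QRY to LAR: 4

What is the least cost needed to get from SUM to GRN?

Running Dijkstra from SUM:
SUM: 0
BRV: 1  (via SUM)
KEW: 1  (via SUM)
QRY: 2  (via SUM)
TOR: 3  (via KEW)
IVY: 5  (via KEW)
RIV: 5  (via BRV)
MID: 5  (via KEW)
LAR: 6  (via QRY)
JCT: 9  (via KEW)
VLY: 9  (via TOR)
GRN: 11  (via LAR)
Shortest route: SUM–QRY–LAR–GRN = $11.

$11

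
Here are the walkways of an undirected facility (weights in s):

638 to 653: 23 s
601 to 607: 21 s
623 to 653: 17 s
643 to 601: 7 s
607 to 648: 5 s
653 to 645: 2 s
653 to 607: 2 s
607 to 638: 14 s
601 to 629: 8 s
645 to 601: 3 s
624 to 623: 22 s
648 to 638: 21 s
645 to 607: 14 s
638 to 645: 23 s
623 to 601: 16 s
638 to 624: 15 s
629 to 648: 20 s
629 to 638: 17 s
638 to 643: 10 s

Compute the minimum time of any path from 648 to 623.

24 s

Candidate routes:
648 - 607 - 653 - 645 - 601 - 623: 5+2+2+3+16 = 28
648 - 607 - 653 - 623: 5+2+17 = 24
648 - 607 - 645 - 601 - 623: 5+14+3+16 = 38
648 - 607 - 645 - 653 - 623: 5+14+2+17 = 38
Cheapest is 648 - 607 - 653 - 623 at 24 s.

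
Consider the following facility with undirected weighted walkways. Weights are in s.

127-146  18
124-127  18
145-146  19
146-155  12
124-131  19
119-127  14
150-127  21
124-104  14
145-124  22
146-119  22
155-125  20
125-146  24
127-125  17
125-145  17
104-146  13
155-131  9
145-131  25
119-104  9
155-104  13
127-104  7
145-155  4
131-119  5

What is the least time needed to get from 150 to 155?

Settle nodes by increasing distance from 150:
150: 0
127: 21  (via 150)
104: 28  (via 127)
119: 35  (via 127)
125: 38  (via 127)
146: 39  (via 127)
124: 39  (via 127)
131: 40  (via 119)
155: 41  (via 104)
Shortest route: 150 → 127 → 104 → 155 = 41 s.

41 s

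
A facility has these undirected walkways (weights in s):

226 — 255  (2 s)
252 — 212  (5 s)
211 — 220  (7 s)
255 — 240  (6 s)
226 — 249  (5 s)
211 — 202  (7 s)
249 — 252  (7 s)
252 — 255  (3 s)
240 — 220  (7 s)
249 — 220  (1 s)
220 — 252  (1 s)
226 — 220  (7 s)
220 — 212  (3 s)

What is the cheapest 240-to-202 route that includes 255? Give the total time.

Best 240 to 255: 240–255 costing 6
Best 255 to 202: 255–252–220–211–202 costing 18
Total via 255: 6 + 18 = 24 s.

24 s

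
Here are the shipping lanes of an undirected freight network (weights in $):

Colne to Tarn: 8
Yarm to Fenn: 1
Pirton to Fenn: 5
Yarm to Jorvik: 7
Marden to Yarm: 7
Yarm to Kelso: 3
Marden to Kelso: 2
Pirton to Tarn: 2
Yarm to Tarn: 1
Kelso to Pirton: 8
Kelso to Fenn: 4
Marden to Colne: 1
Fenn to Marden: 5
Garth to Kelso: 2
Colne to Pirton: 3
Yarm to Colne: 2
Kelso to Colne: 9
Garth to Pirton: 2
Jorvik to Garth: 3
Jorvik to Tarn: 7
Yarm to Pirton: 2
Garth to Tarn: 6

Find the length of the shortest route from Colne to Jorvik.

$8

Compare a few routes:
Colne–Marden–Kelso–Garth–Jorvik: 1+2+2+3 = 8
Colne–Yarm–Pirton–Garth–Jorvik: 2+2+2+3 = 9
Colne–Yarm–Jorvik: 2+7 = 9
Colne–Yarm–Kelso–Garth–Jorvik: 2+3+2+3 = 10
The minimum is $8 via Colne–Marden–Kelso–Garth–Jorvik.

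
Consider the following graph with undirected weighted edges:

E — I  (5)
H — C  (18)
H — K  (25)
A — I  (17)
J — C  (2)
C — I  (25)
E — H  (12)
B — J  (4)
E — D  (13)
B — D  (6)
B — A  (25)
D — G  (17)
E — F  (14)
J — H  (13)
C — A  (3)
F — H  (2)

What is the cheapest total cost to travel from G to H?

Enumerating some paths:
G - D - B - J - H: 17+6+4+13 = 40
G - D - B - J - C - H: 17+6+4+2+18 = 47
G - D - E - H: 17+13+12 = 42
G - D - E - F - H: 17+13+14+2 = 46
The minimum is 40 via G - D - B - J - H.

40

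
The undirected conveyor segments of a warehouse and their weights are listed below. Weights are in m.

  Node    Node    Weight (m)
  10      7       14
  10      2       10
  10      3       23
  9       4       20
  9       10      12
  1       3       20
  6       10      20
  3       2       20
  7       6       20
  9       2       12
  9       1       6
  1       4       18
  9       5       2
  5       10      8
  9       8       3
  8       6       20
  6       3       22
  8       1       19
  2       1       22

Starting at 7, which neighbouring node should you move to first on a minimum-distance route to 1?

10

Enumerating some paths:
7 → 10 → 9 → 1: 14+12+6 = 32
7 → 10 → 5 → 9 → 8 → 1: 14+8+2+3+19 = 46
7 → 10 → 2 → 9 → 1: 14+10+12+6 = 42
7 → 10 → 5 → 9 → 1: 14+8+2+6 = 30
The minimum is 30 m via 7 → 10 → 5 → 9 → 1.
So from 7 the first move is to 10.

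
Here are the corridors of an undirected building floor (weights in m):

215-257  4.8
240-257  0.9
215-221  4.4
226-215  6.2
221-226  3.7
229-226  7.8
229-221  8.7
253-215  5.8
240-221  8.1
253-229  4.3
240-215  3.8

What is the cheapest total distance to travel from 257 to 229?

Compare a few routes:
257 - 240 - 221 - 229: 0.9+8.1+8.7 = 17.7
257 - 215 - 253 - 229: 4.8+5.8+4.3 = 14.9
257 - 240 - 215 - 253 - 229: 0.9+3.8+5.8+4.3 = 14.8
257 - 240 - 215 - 221 - 229: 0.9+3.8+4.4+8.7 = 17.8
The minimum is 14.8 m via 257 - 240 - 215 - 253 - 229.

14.8 m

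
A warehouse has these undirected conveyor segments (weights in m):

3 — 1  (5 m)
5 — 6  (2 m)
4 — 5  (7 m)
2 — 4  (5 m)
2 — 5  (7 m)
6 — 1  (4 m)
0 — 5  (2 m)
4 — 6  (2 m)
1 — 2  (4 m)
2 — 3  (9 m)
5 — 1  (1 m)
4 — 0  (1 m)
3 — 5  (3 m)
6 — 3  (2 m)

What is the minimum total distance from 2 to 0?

Candidate routes:
2 - 4 - 0: 5+1 = 6
2 - 1 - 5 - 0: 4+1+2 = 7
Cheapest is 2 - 4 - 0 at 6 m.

6 m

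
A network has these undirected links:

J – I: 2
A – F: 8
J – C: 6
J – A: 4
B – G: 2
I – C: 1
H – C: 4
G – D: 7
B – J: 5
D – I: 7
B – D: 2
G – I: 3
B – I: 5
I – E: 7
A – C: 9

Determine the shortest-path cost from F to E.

Shortest distances from F:
F: 0
A: 8  (via F)
J: 12  (via A)
I: 14  (via J)
C: 15  (via I)
B: 17  (via J)
G: 17  (via I)
D: 19  (via B)
H: 19  (via C)
E: 21  (via I)
Shortest route: F–A–J–I–E = 21.

21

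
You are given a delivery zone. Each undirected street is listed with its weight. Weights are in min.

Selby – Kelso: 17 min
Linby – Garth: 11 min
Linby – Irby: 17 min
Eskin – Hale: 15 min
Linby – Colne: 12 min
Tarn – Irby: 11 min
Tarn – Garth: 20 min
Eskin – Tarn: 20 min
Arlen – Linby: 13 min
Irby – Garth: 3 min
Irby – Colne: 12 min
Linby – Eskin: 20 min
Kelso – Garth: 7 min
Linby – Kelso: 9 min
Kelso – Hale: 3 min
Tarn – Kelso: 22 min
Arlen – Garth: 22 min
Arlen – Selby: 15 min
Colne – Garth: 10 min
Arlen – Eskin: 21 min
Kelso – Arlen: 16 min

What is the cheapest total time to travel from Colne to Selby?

34 min

Running Dijkstra from Colne:
Colne: 0
Garth: 10  (via Colne)
Irby: 12  (via Colne)
Linby: 12  (via Colne)
Kelso: 17  (via Garth)
Hale: 20  (via Kelso)
Tarn: 23  (via Irby)
Arlen: 25  (via Linby)
Eskin: 32  (via Linby)
Selby: 34  (via Kelso)
Shortest route: Colne–Garth–Kelso–Selby = 34 min.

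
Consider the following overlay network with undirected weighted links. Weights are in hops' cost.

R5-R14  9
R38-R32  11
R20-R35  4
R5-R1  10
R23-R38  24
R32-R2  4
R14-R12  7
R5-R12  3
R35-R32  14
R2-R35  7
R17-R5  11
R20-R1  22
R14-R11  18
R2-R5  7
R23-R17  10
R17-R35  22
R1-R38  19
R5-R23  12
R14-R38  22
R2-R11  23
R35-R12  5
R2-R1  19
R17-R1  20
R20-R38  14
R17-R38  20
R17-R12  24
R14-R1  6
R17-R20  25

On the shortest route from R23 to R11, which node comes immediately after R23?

Compare a few routes:
R23 - R5 - R2 - R11: 12+7+23 = 42
R23 - R5 - R14 - R11: 12+9+18 = 39
R23 - R5 - R12 - R14 - R11: 12+3+7+18 = 40
Cheapest is R23 - R5 - R14 - R11 at 39 hops' cost.
So from R23 the first move is to R5.

R5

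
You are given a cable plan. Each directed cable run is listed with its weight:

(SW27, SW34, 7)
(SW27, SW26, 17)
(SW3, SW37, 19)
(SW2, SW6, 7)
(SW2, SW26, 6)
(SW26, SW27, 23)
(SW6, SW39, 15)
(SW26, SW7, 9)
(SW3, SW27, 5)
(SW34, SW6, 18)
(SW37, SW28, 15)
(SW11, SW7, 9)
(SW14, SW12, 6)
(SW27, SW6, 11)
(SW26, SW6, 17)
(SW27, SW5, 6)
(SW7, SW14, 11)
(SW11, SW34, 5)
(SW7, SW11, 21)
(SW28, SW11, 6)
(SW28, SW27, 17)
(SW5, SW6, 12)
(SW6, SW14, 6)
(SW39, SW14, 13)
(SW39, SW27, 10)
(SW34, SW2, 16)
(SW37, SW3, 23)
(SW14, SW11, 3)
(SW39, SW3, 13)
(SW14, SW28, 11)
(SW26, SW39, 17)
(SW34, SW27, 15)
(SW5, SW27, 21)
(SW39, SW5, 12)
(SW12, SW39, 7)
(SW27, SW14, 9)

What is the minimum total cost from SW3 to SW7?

26

Shortest distances from SW3:
SW3: 0
SW27: 5  (via SW3)
SW5: 11  (via SW27)
SW34: 12  (via SW27)
SW14: 14  (via SW27)
SW6: 16  (via SW27)
SW11: 17  (via SW14)
SW37: 19  (via SW3)
SW12: 20  (via SW14)
SW26: 22  (via SW27)
SW28: 25  (via SW14)
SW7: 26  (via SW11)
Shortest route: SW3–SW27–SW14–SW11–SW7 = 26.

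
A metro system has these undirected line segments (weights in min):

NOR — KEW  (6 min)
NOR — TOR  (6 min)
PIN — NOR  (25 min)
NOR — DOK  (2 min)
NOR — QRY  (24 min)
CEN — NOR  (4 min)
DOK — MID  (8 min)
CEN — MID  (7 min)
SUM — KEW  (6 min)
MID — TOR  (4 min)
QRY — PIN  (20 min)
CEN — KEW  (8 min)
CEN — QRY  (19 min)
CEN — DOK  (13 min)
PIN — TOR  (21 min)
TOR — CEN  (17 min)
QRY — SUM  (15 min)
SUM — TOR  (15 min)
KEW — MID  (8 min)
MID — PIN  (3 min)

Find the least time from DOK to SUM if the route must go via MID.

Best DOK to MID: DOK → MID costing 8
Shortest MID→SUM: MID → KEW → SUM = 14
Total via MID: 8 + 14 = 22 min.

22 min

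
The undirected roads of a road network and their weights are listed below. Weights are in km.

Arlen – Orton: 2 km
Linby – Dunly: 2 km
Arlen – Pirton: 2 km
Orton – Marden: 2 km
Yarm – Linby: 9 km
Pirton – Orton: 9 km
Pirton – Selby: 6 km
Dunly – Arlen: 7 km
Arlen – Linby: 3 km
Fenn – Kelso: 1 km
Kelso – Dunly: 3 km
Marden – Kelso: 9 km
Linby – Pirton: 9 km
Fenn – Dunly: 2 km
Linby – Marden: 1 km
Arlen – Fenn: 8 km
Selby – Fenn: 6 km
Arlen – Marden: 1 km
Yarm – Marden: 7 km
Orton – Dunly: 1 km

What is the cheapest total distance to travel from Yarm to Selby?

16 km

Enumerating some paths:
Yarm–Marden–Linby–Dunly–Fenn–Selby: 7+1+2+2+6 = 18
Yarm–Marden–Arlen–Pirton–Selby: 7+1+2+6 = 16
Yarm–Marden–Orton–Dunly–Fenn–Selby: 7+2+1+2+6 = 18
The minimum is 16 km via Yarm–Marden–Arlen–Pirton–Selby.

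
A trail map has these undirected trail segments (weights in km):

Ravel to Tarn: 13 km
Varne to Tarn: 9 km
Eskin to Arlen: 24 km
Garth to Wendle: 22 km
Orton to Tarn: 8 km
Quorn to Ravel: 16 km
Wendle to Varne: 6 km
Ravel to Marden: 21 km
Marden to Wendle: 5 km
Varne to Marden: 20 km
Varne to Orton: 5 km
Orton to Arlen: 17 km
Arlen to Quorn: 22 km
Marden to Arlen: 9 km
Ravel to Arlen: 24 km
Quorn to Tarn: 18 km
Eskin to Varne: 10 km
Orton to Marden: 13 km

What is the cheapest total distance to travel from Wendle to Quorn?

Compare a few routes:
Wendle - Marden - Arlen - Quorn: 5+9+22 = 36
Wendle - Varne - Tarn - Quorn: 6+9+18 = 33
The minimum is 33 km via Wendle - Varne - Tarn - Quorn.

33 km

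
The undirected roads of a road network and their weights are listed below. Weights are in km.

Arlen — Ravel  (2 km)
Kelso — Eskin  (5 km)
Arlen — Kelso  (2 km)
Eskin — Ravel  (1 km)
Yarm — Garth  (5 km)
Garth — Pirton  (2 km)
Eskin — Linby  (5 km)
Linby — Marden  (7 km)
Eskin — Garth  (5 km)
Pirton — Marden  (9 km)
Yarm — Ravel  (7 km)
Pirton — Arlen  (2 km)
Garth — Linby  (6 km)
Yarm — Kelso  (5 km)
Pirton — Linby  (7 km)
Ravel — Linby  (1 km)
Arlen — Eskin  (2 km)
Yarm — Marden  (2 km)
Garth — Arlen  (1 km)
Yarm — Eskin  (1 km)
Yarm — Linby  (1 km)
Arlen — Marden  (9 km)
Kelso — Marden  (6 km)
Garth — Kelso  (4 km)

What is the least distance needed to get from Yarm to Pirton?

5 km

Shortest distances from Yarm:
Yarm: 0
Eskin: 1  (via Yarm)
Linby: 1  (via Yarm)
Marden: 2  (via Yarm)
Ravel: 2  (via Eskin)
Arlen: 3  (via Eskin)
Garth: 4  (via Arlen)
Pirton: 5  (via Arlen)
Shortest route: Yarm → Eskin → Arlen → Pirton = 5 km.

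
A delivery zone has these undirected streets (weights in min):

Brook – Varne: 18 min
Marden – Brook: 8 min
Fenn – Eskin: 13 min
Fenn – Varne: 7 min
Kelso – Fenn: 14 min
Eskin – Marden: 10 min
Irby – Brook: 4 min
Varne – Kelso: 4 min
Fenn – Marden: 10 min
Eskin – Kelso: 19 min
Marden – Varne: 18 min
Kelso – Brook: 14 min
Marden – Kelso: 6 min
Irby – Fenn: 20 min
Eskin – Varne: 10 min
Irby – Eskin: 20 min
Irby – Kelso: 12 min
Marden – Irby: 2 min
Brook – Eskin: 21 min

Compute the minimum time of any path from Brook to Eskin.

Candidate routes:
Brook - Marden - Eskin: 8+10 = 18
Brook - Irby - Marden - Eskin: 4+2+10 = 16
Cheapest is Brook - Irby - Marden - Eskin at 16 min.

16 min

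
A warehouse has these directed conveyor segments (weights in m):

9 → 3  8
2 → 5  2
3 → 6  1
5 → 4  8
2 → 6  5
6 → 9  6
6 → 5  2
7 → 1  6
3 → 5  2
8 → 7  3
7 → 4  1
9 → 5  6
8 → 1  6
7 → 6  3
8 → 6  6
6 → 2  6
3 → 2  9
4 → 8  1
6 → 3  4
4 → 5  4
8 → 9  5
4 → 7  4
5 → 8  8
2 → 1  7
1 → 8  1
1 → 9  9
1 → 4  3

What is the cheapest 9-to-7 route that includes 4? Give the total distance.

Best 9 to 4: 9–5–4 costing 14
Best 4 to 7: 4–7 costing 4
Total via 4: 14 + 4 = 18 m.

18 m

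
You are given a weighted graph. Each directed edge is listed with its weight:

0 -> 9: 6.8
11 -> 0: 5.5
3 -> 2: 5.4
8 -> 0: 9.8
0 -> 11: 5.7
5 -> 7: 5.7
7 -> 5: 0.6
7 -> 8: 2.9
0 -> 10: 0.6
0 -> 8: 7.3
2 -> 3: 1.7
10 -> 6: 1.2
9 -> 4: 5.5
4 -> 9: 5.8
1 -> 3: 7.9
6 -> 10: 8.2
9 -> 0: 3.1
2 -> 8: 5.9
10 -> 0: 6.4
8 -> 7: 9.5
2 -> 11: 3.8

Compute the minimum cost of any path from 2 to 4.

21.6

Settle nodes by increasing distance from 2:
2: 0
3: 1.7  (via 2)
11: 3.8  (via 2)
8: 5.9  (via 2)
0: 9.3  (via 11)
10: 9.9  (via 0)
6: 11.1  (via 10)
7: 15.4  (via 8)
5: 16  (via 7)
9: 16.1  (via 0)
4: 21.6  (via 9)
Shortest route: 2 → 11 → 0 → 9 → 4 = 21.6.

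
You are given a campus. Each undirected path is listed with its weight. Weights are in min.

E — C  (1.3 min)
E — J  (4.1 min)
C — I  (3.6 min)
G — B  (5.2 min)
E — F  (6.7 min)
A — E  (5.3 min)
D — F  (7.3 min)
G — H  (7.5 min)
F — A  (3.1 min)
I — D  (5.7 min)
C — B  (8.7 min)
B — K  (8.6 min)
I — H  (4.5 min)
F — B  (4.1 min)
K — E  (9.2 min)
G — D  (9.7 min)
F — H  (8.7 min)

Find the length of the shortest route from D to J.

14.7 min

Compare a few routes:
D - F - B - C - E - J: 7.3+4.1+8.7+1.3+4.1 = 25.5
D - I - C - E - J: 5.7+3.6+1.3+4.1 = 14.7
D - F - E - J: 7.3+6.7+4.1 = 18.1
D - F - A - E - J: 7.3+3.1+5.3+4.1 = 19.8
Cheapest is D - I - C - E - J at 14.7 min.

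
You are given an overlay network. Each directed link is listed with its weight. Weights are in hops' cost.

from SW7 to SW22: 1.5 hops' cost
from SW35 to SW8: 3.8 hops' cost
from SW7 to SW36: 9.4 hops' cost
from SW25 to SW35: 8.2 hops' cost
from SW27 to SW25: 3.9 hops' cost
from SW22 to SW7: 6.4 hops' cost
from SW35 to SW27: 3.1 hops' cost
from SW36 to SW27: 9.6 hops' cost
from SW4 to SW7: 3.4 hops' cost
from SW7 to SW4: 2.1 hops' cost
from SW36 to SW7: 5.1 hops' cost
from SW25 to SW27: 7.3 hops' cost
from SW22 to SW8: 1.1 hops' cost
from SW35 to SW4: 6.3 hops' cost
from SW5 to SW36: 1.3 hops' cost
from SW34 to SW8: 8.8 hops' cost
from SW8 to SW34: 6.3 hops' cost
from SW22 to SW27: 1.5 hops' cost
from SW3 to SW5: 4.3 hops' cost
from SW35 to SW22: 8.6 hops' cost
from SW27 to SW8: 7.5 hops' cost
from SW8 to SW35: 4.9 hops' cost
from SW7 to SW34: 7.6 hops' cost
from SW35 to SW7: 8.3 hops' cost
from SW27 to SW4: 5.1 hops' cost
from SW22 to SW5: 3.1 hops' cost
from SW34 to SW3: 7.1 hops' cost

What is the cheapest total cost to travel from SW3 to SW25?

17.6 hops' cost

Shortest distances from SW3:
SW3: 0
SW5: 4.3  (via SW3)
SW36: 5.6  (via SW5)
SW7: 10.7  (via SW36)
SW22: 12.2  (via SW7)
SW4: 12.8  (via SW7)
SW8: 13.3  (via SW22)
SW27: 13.7  (via SW22)
SW25: 17.6  (via SW27)
Shortest route: SW3 → SW5 → SW36 → SW7 → SW22 → SW27 → SW25 = 17.6 hops' cost.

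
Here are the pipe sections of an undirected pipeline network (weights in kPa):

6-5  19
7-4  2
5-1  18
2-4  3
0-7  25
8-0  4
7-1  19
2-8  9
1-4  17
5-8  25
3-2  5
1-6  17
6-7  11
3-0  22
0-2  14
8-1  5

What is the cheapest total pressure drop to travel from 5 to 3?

37 kPa

Enumerating some paths:
5 - 6 - 7 - 4 - 2 - 3: 19+11+2+3+5 = 40
5 - 8 - 2 - 3: 25+9+5 = 39
5 - 1 - 8 - 2 - 3: 18+5+9+5 = 37
The minimum is 37 kPa via 5 - 1 - 8 - 2 - 3.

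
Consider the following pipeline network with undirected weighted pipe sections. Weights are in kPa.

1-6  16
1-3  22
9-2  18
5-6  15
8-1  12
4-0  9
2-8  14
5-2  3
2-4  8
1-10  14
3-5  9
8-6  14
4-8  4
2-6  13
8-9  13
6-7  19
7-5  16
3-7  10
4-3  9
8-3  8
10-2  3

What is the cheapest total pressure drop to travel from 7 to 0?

28 kPa

Candidate routes:
7–3–4–0: 10+9+9 = 28
7–3–8–4–0: 10+8+4+9 = 31
Cheapest is 7–3–4–0 at 28 kPa.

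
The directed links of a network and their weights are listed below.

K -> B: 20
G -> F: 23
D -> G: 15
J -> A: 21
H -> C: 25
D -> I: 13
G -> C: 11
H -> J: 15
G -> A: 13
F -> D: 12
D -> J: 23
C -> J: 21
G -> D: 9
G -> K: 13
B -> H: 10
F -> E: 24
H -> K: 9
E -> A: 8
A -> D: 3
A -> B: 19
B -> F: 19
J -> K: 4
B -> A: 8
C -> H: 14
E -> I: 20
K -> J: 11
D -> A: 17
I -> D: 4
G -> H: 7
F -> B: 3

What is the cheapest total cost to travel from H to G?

Settle nodes by increasing distance from H:
H: 0
K: 9  (via H)
J: 15  (via H)
C: 25  (via H)
B: 29  (via K)
A: 36  (via J)
D: 39  (via A)
F: 48  (via B)
I: 52  (via D)
G: 54  (via D)
Shortest route: H → J → A → D → G = 54.

54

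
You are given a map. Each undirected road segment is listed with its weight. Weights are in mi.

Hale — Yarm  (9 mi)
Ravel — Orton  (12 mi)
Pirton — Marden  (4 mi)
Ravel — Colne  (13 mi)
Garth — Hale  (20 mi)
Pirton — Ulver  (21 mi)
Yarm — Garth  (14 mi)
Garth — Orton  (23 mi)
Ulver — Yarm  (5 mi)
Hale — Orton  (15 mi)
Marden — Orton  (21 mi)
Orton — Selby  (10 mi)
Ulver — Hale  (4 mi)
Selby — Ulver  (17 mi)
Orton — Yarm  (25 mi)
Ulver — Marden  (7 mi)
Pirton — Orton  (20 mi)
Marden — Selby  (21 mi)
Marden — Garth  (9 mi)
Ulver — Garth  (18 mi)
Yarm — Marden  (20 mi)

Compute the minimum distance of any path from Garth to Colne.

48 mi

Candidate routes:
Garth–Marden–Orton–Ravel–Colne: 9+21+12+13 = 55
Garth–Orton–Ravel–Colne: 23+12+13 = 48
Cheapest is Garth–Orton–Ravel–Colne at 48 mi.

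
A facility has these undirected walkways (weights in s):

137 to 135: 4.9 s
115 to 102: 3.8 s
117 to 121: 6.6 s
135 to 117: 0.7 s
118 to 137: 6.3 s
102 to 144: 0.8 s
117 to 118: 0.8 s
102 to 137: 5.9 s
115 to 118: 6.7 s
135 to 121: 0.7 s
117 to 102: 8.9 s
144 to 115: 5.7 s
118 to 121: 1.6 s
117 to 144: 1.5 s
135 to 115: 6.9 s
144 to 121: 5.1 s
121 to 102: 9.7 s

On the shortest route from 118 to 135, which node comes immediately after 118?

117

Enumerating some paths:
118 - 121 - 135: 1.6+0.7 = 2.3
118 - 117 - 135: 0.8+0.7 = 1.5
The minimum is 1.5 s via 118 - 117 - 135.
So from 118 the first move is to 117.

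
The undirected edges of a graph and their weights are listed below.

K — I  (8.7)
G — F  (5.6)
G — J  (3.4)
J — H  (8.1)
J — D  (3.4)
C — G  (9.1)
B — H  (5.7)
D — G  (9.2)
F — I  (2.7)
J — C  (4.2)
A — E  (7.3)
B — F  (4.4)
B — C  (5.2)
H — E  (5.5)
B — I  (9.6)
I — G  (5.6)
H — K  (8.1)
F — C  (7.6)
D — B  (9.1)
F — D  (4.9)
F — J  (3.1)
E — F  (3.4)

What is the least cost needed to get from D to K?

16.3

Shortest distances from D:
D: 0
J: 3.4  (via D)
F: 4.9  (via D)
G: 6.8  (via J)
C: 7.6  (via J)
I: 7.6  (via F)
E: 8.3  (via F)
B: 9.1  (via D)
H: 11.5  (via J)
A: 15.6  (via E)
K: 16.3  (via I)
Shortest route: D → F → I → K = 16.3.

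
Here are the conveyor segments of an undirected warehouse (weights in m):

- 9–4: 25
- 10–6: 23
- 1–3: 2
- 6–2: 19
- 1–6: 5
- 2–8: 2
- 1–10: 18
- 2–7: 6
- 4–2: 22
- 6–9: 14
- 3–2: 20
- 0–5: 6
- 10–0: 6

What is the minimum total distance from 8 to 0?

Compare a few routes:
8–2–6–10–0: 2+19+23+6 = 50
8–2–6–1–10–0: 2+19+5+18+6 = 50
8–2–3–1–10–0: 2+20+2+18+6 = 48
Cheapest is 8–2–3–1–10–0 at 48 m.

48 m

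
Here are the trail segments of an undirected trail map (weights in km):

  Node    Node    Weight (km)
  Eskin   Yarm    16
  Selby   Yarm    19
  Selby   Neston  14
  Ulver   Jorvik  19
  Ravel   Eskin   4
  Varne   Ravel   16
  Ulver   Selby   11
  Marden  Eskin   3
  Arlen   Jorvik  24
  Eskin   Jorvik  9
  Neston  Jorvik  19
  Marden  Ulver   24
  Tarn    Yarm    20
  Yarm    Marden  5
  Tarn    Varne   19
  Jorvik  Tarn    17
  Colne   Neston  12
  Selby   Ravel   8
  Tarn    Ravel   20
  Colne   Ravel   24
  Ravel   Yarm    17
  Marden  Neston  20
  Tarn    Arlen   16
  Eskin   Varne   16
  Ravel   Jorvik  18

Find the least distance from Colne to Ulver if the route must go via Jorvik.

Shortest Colne→Jorvik: Colne → Neston → Jorvik = 31
Shortest Jorvik→Ulver: Jorvik → Ulver = 19
Total via Jorvik: 31 + 19 = 50 km.

50 km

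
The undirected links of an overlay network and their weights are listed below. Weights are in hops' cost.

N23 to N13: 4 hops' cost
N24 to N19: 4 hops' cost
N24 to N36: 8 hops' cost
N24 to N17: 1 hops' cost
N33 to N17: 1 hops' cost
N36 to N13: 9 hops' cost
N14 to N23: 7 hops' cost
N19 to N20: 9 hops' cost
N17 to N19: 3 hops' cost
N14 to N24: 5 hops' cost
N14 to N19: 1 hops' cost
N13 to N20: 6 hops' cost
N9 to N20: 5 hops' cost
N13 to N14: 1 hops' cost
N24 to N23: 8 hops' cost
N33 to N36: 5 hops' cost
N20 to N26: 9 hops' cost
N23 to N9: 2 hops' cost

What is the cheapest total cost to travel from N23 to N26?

16 hops' cost

Candidate routes:
N23–N13–N20–N26: 4+6+9 = 19
N23–N9–N20–N26: 2+5+9 = 16
The minimum is 16 hops' cost via N23–N9–N20–N26.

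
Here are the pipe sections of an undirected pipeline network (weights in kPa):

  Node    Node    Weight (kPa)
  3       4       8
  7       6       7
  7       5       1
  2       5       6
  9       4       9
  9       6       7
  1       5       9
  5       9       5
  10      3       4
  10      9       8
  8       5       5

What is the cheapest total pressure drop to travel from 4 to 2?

Candidate routes:
4–3–10–9–5–2: 8+4+8+5+6 = 31
4–9–5–2: 9+5+6 = 20
4–9–6–7–5–2: 9+7+7+1+6 = 30
The minimum is 20 kPa via 4–9–5–2.

20 kPa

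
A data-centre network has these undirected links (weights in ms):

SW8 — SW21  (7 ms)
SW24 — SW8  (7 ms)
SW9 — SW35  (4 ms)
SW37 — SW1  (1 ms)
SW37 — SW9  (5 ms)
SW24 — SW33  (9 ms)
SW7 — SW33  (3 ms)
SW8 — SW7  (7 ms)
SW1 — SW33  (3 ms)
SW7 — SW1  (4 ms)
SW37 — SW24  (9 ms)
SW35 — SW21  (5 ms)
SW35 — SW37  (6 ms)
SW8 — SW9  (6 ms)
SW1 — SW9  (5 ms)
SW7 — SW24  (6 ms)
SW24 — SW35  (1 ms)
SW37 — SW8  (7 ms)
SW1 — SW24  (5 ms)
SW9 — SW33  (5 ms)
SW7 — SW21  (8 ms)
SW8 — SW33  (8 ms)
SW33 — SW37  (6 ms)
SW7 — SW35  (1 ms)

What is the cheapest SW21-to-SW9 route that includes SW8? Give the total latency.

13 ms

Shortest SW21→SW8: SW21–SW8 = 7
Shortest SW8→SW9: SW8–SW9 = 6
Total via SW8: 7 + 6 = 13 ms.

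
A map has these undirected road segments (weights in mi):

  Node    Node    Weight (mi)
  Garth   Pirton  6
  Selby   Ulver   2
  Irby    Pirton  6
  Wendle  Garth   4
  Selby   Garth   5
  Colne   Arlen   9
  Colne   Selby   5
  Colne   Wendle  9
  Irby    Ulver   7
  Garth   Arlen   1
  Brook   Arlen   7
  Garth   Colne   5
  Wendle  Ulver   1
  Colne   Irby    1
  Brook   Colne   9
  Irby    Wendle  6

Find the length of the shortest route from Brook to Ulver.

Running Dijkstra from Brook:
Brook: 0
Arlen: 7  (via Brook)
Garth: 8  (via Arlen)
Colne: 9  (via Brook)
Irby: 10  (via Colne)
Wendle: 12  (via Garth)
Selby: 13  (via Garth)
Ulver: 13  (via Wendle)
Shortest route: Brook–Arlen–Garth–Wendle–Ulver = 13 mi.

13 mi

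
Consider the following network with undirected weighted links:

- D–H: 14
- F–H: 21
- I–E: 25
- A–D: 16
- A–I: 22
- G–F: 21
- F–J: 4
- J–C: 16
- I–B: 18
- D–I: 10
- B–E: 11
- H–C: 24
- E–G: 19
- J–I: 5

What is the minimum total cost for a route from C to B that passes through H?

66

Shortest C→H: C–H = 24
Best H to B: H–D–I–B costing 42
Total via H: 24 + 42 = 66.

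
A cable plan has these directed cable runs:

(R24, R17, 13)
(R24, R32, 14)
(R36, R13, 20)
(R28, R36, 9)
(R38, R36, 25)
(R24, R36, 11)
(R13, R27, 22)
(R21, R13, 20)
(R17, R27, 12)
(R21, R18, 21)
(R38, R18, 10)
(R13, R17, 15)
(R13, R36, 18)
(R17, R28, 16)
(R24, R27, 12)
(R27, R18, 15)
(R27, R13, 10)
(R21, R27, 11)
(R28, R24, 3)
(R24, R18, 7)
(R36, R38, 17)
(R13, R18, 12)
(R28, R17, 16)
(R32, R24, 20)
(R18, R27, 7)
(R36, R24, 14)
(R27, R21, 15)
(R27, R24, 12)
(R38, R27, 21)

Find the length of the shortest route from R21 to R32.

Running Dijkstra from R21:
R21: 0
R27: 11  (via R21)
R13: 20  (via R21)
R18: 21  (via R21)
R24: 23  (via R27)
R36: 34  (via R24)
R17: 35  (via R13)
R32: 37  (via R24)
Shortest route: R21–R27–R24–R32 = 37.

37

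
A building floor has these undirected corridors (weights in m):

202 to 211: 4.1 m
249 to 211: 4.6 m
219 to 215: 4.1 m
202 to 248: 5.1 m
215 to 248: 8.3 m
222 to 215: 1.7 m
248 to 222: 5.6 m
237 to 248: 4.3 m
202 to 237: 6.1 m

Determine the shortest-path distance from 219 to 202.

16.5 m

Compare a few routes:
219–215–248–237–202: 4.1+8.3+4.3+6.1 = 22.8
219–215–222–248–202: 4.1+1.7+5.6+5.1 = 16.5
219–215–248–202: 4.1+8.3+5.1 = 17.5
219–215–222–248–237–202: 4.1+1.7+5.6+4.3+6.1 = 21.8
Cheapest is 219–215–222–248–202 at 16.5 m.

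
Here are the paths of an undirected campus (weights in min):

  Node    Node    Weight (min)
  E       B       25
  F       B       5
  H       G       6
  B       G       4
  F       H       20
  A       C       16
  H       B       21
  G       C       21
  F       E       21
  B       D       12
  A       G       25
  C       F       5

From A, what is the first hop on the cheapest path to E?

C

Enumerating some paths:
A - C - F - B - E: 16+5+5+25 = 51
A - G - B - E: 25+4+25 = 54
A - C - F - E: 16+5+21 = 42
A - G - B - F - E: 25+4+5+21 = 55
Cheapest is A - C - F - E at 42 min.
So from A the first move is to C.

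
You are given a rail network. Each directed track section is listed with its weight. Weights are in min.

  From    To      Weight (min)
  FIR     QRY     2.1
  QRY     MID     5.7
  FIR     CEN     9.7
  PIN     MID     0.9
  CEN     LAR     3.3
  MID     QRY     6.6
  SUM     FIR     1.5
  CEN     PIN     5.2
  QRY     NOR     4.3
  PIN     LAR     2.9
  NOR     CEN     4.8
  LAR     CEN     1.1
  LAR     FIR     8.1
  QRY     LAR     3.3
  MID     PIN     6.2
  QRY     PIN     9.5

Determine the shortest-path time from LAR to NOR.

14.5 min

Enumerating some paths:
LAR - FIR - CEN - PIN - MID - QRY - NOR: 8.1+9.7+5.2+0.9+6.6+4.3 = 34.8
LAR - CEN - PIN - MID - QRY - NOR: 1.1+5.2+0.9+6.6+4.3 = 18.1
LAR - FIR - QRY - NOR: 8.1+2.1+4.3 = 14.5
The minimum is 14.5 min via LAR - FIR - QRY - NOR.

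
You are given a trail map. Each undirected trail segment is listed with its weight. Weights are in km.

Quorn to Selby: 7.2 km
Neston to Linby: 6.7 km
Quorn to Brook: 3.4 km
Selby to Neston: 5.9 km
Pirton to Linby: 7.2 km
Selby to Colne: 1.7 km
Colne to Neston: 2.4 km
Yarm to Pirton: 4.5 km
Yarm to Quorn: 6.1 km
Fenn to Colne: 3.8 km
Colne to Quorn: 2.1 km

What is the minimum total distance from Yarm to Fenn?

12 km

Settle nodes by increasing distance from Yarm:
Yarm: 0
Pirton: 4.5  (via Yarm)
Quorn: 6.1  (via Yarm)
Colne: 8.2  (via Quorn)
Brook: 9.5  (via Quorn)
Selby: 9.9  (via Colne)
Neston: 10.6  (via Colne)
Linby: 11.7  (via Pirton)
Fenn: 12  (via Colne)
Shortest route: Yarm–Quorn–Colne–Fenn = 12 km.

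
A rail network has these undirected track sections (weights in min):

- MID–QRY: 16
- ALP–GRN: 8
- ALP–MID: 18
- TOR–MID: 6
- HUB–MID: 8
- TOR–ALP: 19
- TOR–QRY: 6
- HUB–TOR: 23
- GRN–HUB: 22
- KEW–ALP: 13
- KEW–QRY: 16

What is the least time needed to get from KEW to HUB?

36 min

Shortest distances from KEW:
KEW: 0
ALP: 13  (via KEW)
QRY: 16  (via KEW)
GRN: 21  (via ALP)
TOR: 22  (via QRY)
MID: 28  (via TOR)
HUB: 36  (via MID)
Shortest route: KEW–QRY–TOR–MID–HUB = 36 min.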